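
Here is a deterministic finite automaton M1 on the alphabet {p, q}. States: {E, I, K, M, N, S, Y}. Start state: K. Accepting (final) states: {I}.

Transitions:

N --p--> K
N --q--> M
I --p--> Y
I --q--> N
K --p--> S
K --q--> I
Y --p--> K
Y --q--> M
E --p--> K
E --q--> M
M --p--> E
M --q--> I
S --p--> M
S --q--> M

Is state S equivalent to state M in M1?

Initial partition by acceptance: {I} | {E,K,M,N,S,Y}.
Refine {E,K,M,N,S,Y} on symbol q: members go to different blocks, giving {E,N,S,Y} and {K,M}.
Stable partition: {I} | {E,N,S,Y} | {K,M} — 3 equivalence classes.
S and M end up in different blocks, so they are distinguishable. For instance, the string 'q' is accepted from only M.

No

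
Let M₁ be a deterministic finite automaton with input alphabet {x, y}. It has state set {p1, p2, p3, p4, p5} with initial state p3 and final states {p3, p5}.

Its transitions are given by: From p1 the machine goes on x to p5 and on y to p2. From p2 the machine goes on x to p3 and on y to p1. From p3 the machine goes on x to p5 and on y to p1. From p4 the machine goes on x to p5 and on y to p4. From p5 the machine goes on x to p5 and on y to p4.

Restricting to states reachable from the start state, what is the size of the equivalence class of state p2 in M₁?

Start with accepting vs non-accepting: {p3,p5} | {p1,p2,p4}.
No further refinement is possible. Final partition (2 blocks): {p3,p5} | {p1,p2,p4}.
The equivalence class containing p2 is {p1,p2,p4}, of size 3.

3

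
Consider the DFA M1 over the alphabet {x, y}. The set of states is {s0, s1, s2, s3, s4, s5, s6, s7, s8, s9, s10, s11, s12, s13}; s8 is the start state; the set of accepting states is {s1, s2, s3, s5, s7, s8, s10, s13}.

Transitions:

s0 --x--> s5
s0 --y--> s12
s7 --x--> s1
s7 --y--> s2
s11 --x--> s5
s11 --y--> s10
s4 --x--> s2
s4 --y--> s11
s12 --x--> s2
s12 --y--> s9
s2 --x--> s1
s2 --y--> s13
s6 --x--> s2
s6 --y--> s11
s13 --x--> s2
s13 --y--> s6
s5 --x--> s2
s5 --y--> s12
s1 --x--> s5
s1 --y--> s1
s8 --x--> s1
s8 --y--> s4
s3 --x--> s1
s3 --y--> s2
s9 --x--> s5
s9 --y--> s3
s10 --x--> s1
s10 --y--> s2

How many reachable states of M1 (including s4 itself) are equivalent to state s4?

States {s0,s7} cannot be reached from the start state, so discard them.
P0 = {s1,s2,s3,s5,s8,s10,s13} | {s4,s6,s9,s11,s12}.
Refine {s1,s2,s3,s5,s8,s10,s13} on symbol y: members go to different blocks, giving {s1,s2,s3,s10} and {s5,s8,s13}.
Refine {s1,s2,s3,s10} on symbol x: members go to different blocks, giving {s2,s3,s10} and {s1}.
On input y, block {s2,s3,s10} splits into {s3,s10} and {s2}.
Refine {s4,s6,s9,s11,s12} on symbol x: members go to different blocks, giving {s4,s6,s12} and {s9,s11}.
Split {s5,s8,s13} by δ(·,x) → {s5,s13} and {s8}.
No further refinement is possible. Final partition (7 blocks): {s3,s10} | {s4,s6,s12} | {s5,s13} | {s1} | {s2} | {s9,s11} | {s8}.
The equivalence class containing s4 is {s4,s6,s12}, of size 3.

3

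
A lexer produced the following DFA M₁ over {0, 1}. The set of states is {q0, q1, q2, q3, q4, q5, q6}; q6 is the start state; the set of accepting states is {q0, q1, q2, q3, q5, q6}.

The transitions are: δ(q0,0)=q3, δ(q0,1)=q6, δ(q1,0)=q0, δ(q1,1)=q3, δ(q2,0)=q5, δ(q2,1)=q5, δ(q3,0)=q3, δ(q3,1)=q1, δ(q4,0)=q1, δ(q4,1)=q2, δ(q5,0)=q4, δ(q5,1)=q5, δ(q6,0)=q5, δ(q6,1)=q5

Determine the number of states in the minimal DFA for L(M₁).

6

All states are reachable from the start state.
Initial partition by acceptance: {q0,q1,q2,q3,q5,q6} | {q4}.
Split {q0,q1,q2,q3,q5,q6} by δ(·,0) → {q0,q1,q2,q3,q6} and {q5}.
Refine {q0,q1,q2,q3,q6} on symbol 0: members go to different blocks, giving {q0,q1,q3} and {q2,q6}.
On input 1, block {q0,q1,q3} splits into {q1,q3} and {q0}.
Split {q1,q3} by δ(·,0) → {q1} and {q3}.
No further refinement is possible. Final partition (6 blocks): {q1} | {q4} | {q5} | {q2,q6} | {q0} | {q3}.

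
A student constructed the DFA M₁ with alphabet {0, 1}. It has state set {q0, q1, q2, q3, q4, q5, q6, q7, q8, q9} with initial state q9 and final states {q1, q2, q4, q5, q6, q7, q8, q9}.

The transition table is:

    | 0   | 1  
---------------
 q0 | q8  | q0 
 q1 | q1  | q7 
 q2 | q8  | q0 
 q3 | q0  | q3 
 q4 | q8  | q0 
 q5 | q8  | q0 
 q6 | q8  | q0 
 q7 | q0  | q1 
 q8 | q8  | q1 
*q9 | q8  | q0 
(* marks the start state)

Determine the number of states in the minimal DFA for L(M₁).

States {q2,q3,q4,q5,q6} cannot be reached from the start state, so discard them.
Initial partition by acceptance: {q1,q7,q8,q9} | {q0}.
On input 0, block {q1,q7,q8,q9} splits into {q1,q8,q9} and {q7}.
Refine {q1,q8,q9} on symbol 1: members go to different blocks, giving {q1} and {q8} and {q9}.
The partition is now stable with 5 blocks: {q1} | {q0} | {q7} | {q8} | {q9}.

5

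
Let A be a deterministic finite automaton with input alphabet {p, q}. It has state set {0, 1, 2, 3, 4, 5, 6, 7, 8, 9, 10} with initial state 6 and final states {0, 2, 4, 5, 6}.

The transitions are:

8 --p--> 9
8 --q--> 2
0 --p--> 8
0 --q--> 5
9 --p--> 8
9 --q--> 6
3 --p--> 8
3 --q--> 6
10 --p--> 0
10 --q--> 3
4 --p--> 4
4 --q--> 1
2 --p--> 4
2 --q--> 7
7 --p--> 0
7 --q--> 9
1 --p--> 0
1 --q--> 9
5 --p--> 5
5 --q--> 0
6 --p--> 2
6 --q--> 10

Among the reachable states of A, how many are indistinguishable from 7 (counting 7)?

3

Initial partition by acceptance: {0,2,4,5,6} | {1,3,7,8,9,10}.
Refine {0,2,4,5,6} on symbol p: members go to different blocks, giving {2,4,5,6} and {0}.
Split {2,4,5,6} by δ(·,q) → {2,4,6} and {5}.
On input p, block {1,3,7,8,9,10} splits into {1,7,10} and {3,8,9}.
No further refinement is possible. Final partition (5 blocks): {2,4,6} | {1,7,10} | {0} | {5} | {3,8,9}.
The equivalence class containing 7 is {1,7,10}, of size 3.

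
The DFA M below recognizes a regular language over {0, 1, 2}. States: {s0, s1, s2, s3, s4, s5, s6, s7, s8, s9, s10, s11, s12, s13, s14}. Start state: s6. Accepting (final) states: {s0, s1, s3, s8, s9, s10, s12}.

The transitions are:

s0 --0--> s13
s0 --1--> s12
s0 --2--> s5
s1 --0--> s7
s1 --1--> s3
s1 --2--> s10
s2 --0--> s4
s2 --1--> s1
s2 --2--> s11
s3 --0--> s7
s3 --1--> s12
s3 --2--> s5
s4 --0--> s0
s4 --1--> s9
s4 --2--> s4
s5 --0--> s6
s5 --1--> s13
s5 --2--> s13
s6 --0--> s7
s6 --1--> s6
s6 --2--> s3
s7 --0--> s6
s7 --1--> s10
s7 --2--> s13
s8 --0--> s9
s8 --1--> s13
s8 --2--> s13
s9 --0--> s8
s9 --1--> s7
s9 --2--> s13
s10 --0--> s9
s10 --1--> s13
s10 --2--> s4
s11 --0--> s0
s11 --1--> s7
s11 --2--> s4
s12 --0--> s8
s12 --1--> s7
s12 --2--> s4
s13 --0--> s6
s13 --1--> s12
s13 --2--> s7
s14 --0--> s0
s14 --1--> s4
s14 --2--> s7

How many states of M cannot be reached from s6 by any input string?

4

No path from s6 leads to s1, s2, s11, s14; the other 11 states are all reachable.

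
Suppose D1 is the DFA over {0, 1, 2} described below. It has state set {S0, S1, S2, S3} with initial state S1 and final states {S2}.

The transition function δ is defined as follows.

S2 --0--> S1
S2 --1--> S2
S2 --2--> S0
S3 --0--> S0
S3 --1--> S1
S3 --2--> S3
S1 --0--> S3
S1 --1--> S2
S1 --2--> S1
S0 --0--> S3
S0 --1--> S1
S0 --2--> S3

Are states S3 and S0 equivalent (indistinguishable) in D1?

Yes

All states are reachable from the start state.
Initial partition by acceptance: {S2} | {S0,S1,S3}.
On input 1, block {S0,S1,S3} splits into {S0,S3} and {S1}.
The partition is now stable with 3 blocks: {S2} | {S0,S3} | {S1}.
S3 and S0 lie in the same block of the stable partition, so they are equivalent — no string distinguishes them.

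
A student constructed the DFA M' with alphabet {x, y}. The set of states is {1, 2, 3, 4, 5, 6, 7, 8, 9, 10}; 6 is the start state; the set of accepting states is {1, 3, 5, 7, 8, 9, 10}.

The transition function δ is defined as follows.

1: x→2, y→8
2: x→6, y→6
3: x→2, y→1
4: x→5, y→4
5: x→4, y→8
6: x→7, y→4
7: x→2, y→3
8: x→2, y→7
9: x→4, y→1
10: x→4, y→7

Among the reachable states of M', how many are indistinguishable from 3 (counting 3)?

Reachable states from the start: {1,2,3,4,5,6,7,8}. Unreachable: {9,10} — drop them.
Start with accepting vs non-accepting: {1,3,5,7,8} | {2,4,6}.
Split {2,4,6} by δ(·,x) → {4,6} and {2}.
Refine {1,3,5,7,8} on symbol x: members go to different blocks, giving {1,3,7,8} and {5}.
Split {4,6} by δ(·,x) → {4} and {6}.
No further refinement is possible. Final partition (5 blocks): {1,3,7,8} | {4} | {2} | {5} | {6}.
The equivalence class containing 3 is {1,3,7,8}, of size 4.

4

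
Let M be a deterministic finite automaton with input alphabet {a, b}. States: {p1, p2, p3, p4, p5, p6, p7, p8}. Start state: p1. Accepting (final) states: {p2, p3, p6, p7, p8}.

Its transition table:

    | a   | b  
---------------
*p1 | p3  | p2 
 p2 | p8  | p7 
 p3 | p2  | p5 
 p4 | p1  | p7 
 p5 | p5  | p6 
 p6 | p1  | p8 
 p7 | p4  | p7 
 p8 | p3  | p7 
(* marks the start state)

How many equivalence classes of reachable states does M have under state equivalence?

Every state is reachable, so we keep all 8.
P0 = {p2,p3,p6,p7,p8} | {p1,p4,p5}.
On input a, block {p2,p3,p6,p7,p8} splits into {p2,p3,p8} and {p6,p7}.
Refine {p2,p3,p8} on symbol b: members go to different blocks, giving {p2,p8} and {p3}.
Split {p2,p8} by δ(·,a) → {p2} and {p8}.
Split {p1,p4,p5} by δ(·,a) → {p4,p5} and {p1}.
On input a, block {p4,p5} splits into {p4} and {p5}.
On input a, block {p6,p7} splits into {p6} and {p7}.
The partition is now stable with 8 blocks: {p2} | {p4} | {p6} | {p3} | {p8} | {p1} | {p5} | {p7}.

8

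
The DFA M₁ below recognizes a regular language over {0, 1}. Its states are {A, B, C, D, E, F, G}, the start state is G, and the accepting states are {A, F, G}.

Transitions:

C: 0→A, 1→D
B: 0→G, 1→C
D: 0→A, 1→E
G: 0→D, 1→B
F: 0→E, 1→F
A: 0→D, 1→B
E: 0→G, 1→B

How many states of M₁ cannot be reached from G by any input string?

BFS from G reaches {A, B, C, D, E, G}; the 1 state(s) F are never visited.

1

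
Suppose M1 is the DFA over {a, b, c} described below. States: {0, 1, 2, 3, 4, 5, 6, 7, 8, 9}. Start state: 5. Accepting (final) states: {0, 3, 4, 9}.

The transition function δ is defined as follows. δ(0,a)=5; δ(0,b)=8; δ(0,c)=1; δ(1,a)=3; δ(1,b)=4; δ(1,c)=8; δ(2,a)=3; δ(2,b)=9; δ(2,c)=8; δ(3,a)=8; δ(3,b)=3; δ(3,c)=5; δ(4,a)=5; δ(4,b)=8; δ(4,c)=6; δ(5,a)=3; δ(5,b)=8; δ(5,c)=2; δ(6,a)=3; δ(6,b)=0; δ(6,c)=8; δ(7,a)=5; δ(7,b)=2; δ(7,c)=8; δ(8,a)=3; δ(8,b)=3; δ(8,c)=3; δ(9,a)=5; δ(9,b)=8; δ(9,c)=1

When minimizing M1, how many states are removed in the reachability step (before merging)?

Starting at 5 and following transitions, the reachable set is {0, 1, 2, 3, 4, 5, 6, 8, 9}. That leaves 7 unreachable — 1 in total.

1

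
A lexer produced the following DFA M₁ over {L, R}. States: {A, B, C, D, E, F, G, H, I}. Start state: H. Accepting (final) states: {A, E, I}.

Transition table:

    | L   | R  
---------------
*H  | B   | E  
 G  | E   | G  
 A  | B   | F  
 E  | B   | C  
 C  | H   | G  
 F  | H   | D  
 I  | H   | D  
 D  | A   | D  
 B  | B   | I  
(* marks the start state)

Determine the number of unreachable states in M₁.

0

Exploring from H, all states are eventually visited, so none are unreachable.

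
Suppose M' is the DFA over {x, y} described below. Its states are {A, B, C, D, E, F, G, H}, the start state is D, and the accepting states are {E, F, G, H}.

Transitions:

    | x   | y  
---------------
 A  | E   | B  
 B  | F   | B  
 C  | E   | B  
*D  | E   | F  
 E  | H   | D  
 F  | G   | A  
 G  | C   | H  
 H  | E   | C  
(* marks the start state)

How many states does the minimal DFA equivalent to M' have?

P0 = {E,F,G,H} | {A,B,C,D}.
Split {E,F,G,H} by δ(·,x) → {E,F,H} and {G}.
On input x, block {E,F,H} splits into {E,H} and {F}.
Split {A,B,C,D} by δ(·,x) → {A,C,D} and {B}.
Split {A,C,D} by δ(·,y) → {A,C} and {D}.
Split {E,H} by δ(·,y) → {E} and {H}.
The partition is now stable with 7 blocks: {E} | {A,C} | {G} | {F} | {B} | {D} | {H}.

7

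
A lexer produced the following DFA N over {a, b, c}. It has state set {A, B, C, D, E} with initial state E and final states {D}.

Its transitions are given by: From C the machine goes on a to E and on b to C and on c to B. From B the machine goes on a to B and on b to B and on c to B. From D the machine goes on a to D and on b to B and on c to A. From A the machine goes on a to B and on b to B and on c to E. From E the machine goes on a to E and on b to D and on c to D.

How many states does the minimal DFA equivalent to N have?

4

First remove the unreachable states {C}; 4 states remain.
P0 = {D} | {A,B,E}.
On input b, block {A,B,E} splits into {A,B} and {E}.
On input c, block {A,B} splits into {A} and {B}.
No further refinement is possible. Final partition (4 blocks): {D} | {A} | {E} | {B}.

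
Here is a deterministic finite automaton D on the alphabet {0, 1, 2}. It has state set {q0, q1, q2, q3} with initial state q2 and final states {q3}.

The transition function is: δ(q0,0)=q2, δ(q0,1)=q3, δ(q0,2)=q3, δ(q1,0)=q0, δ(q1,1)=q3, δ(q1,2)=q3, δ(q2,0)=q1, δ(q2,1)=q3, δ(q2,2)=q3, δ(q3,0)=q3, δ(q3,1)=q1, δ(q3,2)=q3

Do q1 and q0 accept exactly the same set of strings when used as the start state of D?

Every state is reachable, so we keep all 4.
Initial partition by acceptance: {q3} | {q0,q1,q2}.
No further refinement is possible. Final partition (2 blocks): {q3} | {q0,q1,q2}.
q1 and q0 lie in the same block of the stable partition, so they are equivalent — no string distinguishes them.

Yes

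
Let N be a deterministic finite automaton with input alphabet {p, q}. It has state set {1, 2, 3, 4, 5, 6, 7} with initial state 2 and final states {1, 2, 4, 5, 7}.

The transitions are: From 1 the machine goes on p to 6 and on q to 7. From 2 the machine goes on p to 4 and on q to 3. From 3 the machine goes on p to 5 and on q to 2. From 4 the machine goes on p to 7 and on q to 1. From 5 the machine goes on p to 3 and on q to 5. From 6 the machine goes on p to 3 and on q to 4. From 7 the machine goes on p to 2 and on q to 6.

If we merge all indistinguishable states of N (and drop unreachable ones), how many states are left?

P0 = {1,2,4,5,7} | {3,6}.
Refine {1,2,4,5,7} on symbol p: members go to different blocks, giving {2,4,7} and {1,5}.
Refine {2,4,7} on symbol q: members go to different blocks, giving {2,7} and {4}.
On input p, block {2,7} splits into {2} and {7}.
Split {3,6} by δ(·,p) → {3} and {6}.
Refine {1,5} on symbol p: members go to different blocks, giving {1} and {5}.
The partition is now stable with 7 blocks: {2} | {3} | {1} | {4} | {7} | {6} | {5}.

7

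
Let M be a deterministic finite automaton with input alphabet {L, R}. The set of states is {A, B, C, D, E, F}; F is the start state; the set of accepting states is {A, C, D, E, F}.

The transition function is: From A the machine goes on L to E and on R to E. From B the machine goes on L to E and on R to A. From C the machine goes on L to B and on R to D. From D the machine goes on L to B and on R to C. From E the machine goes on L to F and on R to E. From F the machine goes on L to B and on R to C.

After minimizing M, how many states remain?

4

Every state is reachable, so we keep all 6.
Initial partition by acceptance: {A,C,D,E,F} | {B}.
Split {A,C,D,E,F} by δ(·,L) → {C,D,F} and {A,E}.
Split {A,E} by δ(·,L) → {A} and {E}.
No further refinement is possible. Final partition (4 blocks): {C,D,F} | {B} | {A} | {E}.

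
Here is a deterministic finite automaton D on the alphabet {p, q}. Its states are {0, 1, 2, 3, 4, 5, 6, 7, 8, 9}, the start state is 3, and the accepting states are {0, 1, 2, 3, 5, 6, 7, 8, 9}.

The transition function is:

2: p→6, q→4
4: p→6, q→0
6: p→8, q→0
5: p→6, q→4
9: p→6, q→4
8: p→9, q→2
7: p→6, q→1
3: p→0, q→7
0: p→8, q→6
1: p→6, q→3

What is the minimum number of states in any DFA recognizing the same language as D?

Reachable states from the start: {0,1,2,3,4,6,7,8,9}. Unreachable: {5} — drop them.
P0 = {0,1,2,3,6,7,8,9} | {4}.
Split {0,1,2,3,6,7,8,9} by δ(·,q) → {0,1,3,6,7,8} and {2,9}.
Refine {0,1,3,6,7,8} on symbol p: members go to different blocks, giving {0,1,3,6,7} and {8}.
On input p, block {0,1,3,6,7} splits into {1,3,7} and {0,6}.
No further refinement is possible. Final partition (5 blocks): {1,3,7} | {4} | {2,9} | {8} | {0,6}.

5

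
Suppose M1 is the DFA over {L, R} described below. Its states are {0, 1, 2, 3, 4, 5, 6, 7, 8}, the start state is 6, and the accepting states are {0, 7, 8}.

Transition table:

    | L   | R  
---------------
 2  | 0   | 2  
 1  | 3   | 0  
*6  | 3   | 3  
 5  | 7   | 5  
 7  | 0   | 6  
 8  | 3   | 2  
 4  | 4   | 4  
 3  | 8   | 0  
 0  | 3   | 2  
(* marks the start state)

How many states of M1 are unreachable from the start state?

4

No path from 6 leads to 1, 4, 5, 7; the other 5 states are all reachable.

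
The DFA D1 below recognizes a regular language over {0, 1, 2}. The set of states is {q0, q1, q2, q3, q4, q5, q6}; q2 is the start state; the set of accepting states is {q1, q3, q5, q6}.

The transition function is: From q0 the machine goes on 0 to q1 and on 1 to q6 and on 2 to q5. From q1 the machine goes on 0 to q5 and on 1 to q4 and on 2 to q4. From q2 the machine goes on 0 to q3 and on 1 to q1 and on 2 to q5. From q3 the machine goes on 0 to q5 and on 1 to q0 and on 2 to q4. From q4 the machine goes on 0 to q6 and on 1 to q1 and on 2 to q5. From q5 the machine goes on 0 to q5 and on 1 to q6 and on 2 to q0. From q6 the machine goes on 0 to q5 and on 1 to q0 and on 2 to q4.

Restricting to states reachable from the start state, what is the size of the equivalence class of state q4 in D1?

3

Every state is reachable, so we keep all 7.
Start with accepting vs non-accepting: {q1,q3,q5,q6} | {q0,q2,q4}.
On input 1, block {q1,q3,q5,q6} splits into {q1,q3,q6} and {q5}.
Stable partition: {q1,q3,q6} | {q0,q2,q4} | {q5} — 3 equivalence classes.
State q4 belongs to the block {q0,q2,q4}, which has 3 states.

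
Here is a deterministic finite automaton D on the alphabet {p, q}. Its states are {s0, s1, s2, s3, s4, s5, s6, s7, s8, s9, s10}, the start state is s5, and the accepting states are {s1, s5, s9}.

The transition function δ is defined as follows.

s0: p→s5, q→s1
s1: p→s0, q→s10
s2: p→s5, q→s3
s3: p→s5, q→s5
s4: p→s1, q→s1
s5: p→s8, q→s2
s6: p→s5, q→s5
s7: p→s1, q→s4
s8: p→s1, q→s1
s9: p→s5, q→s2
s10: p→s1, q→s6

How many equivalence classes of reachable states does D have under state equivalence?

Reachable states from the start: {s0,s1,s2,s3,s5,s6,s8,s10}. Unreachable: {s4,s7,s9} — drop them.
Start with accepting vs non-accepting: {s1,s5} | {s0,s2,s3,s6,s8,s10}.
Refine {s0,s2,s3,s6,s8,s10} on symbol q: members go to different blocks, giving {s0,s3,s6,s8} and {s2,s10}.
Stable partition: {s1,s5} | {s0,s3,s6,s8} | {s2,s10} — 3 equivalence classes.

3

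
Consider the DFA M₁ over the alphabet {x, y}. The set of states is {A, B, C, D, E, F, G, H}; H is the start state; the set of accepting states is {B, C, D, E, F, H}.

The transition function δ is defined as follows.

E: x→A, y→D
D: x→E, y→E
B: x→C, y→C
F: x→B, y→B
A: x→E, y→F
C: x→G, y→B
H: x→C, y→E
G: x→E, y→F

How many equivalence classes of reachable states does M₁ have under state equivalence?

4

Start with accepting vs non-accepting: {B,C,D,E,F,H} | {A,G}.
On input x, block {B,C,D,E,F,H} splits into {B,D,F,H} and {C,E}.
Refine {B,D,F,H} on symbol x: members go to different blocks, giving {B,D,H} and {F}.
The partition is now stable with 4 blocks: {B,D,H} | {A,G} | {C,E} | {F}.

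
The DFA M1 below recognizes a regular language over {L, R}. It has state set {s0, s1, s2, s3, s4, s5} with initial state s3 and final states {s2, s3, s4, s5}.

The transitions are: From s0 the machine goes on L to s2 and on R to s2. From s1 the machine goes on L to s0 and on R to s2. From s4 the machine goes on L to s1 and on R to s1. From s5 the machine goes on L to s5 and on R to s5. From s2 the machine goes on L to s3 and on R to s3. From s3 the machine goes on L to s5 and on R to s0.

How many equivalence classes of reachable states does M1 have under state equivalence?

4

Reachable states from the start: {s0,s2,s3,s5}. Unreachable: {s1,s4} — drop them.
P0 = {s2,s3,s5} | {s0}.
On input R, block {s2,s3,s5} splits into {s2,s5} and {s3}.
Refine {s2,s5} on symbol L: members go to different blocks, giving {s2} and {s5}.
No further refinement is possible. Final partition (4 blocks): {s2} | {s0} | {s3} | {s5}.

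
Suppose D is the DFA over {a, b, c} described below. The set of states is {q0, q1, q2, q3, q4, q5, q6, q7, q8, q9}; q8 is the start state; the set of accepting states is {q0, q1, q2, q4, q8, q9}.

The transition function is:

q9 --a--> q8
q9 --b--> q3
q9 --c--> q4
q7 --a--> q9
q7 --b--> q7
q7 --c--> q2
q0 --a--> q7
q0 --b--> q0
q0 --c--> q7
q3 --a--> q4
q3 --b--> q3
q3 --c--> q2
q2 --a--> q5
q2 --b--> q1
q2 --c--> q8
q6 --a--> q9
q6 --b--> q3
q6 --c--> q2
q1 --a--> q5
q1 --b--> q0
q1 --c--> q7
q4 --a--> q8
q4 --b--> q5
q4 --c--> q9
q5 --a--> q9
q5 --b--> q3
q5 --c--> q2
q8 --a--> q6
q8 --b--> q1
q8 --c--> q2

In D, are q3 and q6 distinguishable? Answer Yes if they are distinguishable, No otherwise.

No

P0 = {q0,q1,q2,q4,q8,q9} | {q3,q5,q6,q7}.
Refine {q0,q1,q2,q4,q8,q9} on symbol a: members go to different blocks, giving {q0,q1,q2,q8} and {q4,q9}.
On input c, block {q0,q1,q2,q8} splits into {q0,q1} and {q2,q8}.
No further refinement is possible. Final partition (4 blocks): {q0,q1} | {q3,q5,q6,q7} | {q4,q9} | {q2,q8}.
q3 and q6 lie in the same block of the stable partition, so they are equivalent — no string distinguishes them.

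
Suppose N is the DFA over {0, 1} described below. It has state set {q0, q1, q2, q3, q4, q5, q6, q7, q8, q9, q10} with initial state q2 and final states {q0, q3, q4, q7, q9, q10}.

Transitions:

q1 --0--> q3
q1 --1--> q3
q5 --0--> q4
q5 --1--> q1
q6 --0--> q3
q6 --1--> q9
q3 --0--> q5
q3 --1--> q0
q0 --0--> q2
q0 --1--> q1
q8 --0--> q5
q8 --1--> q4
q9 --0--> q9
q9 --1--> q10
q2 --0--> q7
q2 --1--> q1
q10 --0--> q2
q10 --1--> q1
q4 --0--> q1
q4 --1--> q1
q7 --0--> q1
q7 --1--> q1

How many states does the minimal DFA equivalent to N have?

First remove the unreachable states {q6,q8,q9,q10}; 7 states remain.
Initial partition by acceptance: {q0,q3,q4,q7} | {q1,q2,q5}.
On input 1, block {q0,q3,q4,q7} splits into {q0,q4,q7} and {q3}.
Split {q1,q2,q5} by δ(·,0) → {q2,q5} and {q1}.
Refine {q0,q4,q7} on symbol 0: members go to different blocks, giving {q4,q7} and {q0}.
No further refinement is possible. Final partition (5 blocks): {q4,q7} | {q2,q5} | {q3} | {q1} | {q0}.

5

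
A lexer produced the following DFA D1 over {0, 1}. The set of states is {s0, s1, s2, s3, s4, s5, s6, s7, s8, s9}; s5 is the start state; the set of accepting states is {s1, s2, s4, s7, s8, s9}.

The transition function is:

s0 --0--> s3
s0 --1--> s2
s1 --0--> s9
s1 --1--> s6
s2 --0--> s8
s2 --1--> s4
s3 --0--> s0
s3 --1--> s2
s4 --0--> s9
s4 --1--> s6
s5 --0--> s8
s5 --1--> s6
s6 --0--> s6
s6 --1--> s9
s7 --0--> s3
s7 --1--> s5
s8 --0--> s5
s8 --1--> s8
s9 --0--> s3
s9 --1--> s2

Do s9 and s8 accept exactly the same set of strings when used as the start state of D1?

No

States {s1,s7} cannot be reached from the start state, so discard them.
Start with accepting vs non-accepting: {s2,s4,s8,s9} | {s0,s3,s5,s6}.
Split {s2,s4,s8,s9} by δ(·,0) → {s2,s4} and {s8,s9}.
Split {s2,s4} by δ(·,1) → {s2} and {s4}.
Refine {s0,s3,s5,s6} on symbol 0: members go to different blocks, giving {s0,s3,s6} and {s5}.
On input 1, block {s0,s3,s6} splits into {s0,s3} and {s6}.
On input 0, block {s8,s9} splits into {s8} and {s9}.
Stable partition: {s2} | {s0,s3} | {s8} | {s4} | {s5} | {s6} | {s9} — 7 equivalence classes.
s9 and s8 end up in different blocks, so they are distinguishable. For instance, the string '00' is accepted from only s8.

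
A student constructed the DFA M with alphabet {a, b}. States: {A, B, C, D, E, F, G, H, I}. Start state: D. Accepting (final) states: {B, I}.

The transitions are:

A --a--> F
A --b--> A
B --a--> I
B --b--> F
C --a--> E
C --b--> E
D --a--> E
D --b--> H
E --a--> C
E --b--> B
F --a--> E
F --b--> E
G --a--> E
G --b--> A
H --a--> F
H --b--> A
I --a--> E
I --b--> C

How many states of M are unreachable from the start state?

No path from D leads to G; the other 8 states are all reachable.

1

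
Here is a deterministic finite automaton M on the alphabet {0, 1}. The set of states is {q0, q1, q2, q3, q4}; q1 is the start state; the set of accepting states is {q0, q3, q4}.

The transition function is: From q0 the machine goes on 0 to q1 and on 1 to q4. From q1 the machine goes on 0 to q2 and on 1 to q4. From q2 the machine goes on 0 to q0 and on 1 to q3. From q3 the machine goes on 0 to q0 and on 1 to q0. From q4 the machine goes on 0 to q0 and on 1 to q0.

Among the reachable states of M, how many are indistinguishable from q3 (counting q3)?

Start with accepting vs non-accepting: {q0,q3,q4} | {q1,q2}.
Split {q0,q3,q4} by δ(·,0) → {q3,q4} and {q0}.
Split {q1,q2} by δ(·,0) → {q1} and {q2}.
No further refinement is possible. Final partition (4 blocks): {q3,q4} | {q1} | {q0} | {q2}.
The equivalence class containing q3 is {q3,q4}, of size 2.

2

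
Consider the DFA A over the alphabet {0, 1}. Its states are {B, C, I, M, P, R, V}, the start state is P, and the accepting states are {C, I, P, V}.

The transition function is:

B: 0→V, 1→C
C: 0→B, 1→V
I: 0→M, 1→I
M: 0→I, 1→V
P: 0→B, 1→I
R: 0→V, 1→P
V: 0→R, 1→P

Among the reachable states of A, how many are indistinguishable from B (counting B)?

3

Initial partition by acceptance: {C,I,P,V} | {B,M,R}.
Stable partition: {C,I,P,V} | {B,M,R} — 2 equivalence classes.
State B belongs to the block {B,M,R}, which has 3 states.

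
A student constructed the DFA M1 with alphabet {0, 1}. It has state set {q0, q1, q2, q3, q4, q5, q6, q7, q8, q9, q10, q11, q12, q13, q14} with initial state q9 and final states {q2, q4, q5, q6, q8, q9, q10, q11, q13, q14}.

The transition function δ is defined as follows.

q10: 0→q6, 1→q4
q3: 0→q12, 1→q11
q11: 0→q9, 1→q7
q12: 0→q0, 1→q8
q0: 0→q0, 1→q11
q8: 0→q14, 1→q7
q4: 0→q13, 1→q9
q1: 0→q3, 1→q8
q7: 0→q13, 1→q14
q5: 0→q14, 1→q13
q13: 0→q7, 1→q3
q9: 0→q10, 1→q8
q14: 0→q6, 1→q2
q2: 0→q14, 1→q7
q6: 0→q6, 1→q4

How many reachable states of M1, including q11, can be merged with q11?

First remove the unreachable states {q1,q5}; 13 states remain.
P0 = {q2,q4,q6,q8,q9,q10,q11,q13,q14} | {q0,q3,q7,q12}.
On input 0, block {q2,q4,q6,q8,q9,q10,q11,q13,q14} splits into {q2,q4,q6,q8,q9,q10,q11,q14} and {q13}.
Refine {q2,q4,q6,q8,q9,q10,q11,q14} on symbol 0: members go to different blocks, giving {q2,q6,q8,q9,q10,q11,q14} and {q4}.
On input 1, block {q2,q6,q8,q9,q10,q11,q14} splits into {q2,q8,q11} and {q6,q10} and {q9,q14}.
On input 0, block {q0,q3,q7,q12} splits into {q0,q3,q12} and {q7}.
The partition is now stable with 7 blocks: {q2,q8,q11} | {q0,q3,q12} | {q13} | {q4} | {q6,q10} | {q9,q14} | {q7}.
The equivalence class containing q11 is {q2,q8,q11}, of size 3.

3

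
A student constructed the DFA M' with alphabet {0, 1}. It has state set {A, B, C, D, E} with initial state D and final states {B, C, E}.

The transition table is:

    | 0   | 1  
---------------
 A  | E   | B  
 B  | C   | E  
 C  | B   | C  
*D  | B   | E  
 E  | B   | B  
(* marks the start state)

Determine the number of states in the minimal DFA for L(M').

2

First remove the unreachable states {A}; 4 states remain.
Initial partition by acceptance: {B,C,E} | {D}.
Stable partition: {B,C,E} | {D} — 2 equivalence classes.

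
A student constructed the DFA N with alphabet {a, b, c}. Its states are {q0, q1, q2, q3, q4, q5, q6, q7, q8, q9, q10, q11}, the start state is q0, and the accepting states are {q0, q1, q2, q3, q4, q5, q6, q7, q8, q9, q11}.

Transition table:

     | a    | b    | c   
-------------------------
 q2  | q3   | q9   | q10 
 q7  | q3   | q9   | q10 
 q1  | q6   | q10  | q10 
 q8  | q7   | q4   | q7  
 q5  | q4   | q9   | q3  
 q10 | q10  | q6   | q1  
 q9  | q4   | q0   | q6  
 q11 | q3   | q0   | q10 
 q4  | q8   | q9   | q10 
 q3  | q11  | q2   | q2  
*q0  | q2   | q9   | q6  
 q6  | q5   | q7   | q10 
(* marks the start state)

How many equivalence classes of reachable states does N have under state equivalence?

7

All states are reachable from the start state.
Initial partition by acceptance: {q0,q1,q2,q3,q4,q5,q6,q7,q8,q9,q11} | {q10}.
Split {q0,q1,q2,q3,q4,q5,q6,q7,q8,q9,q11} by δ(·,b) → {q0,q2,q3,q4,q5,q6,q7,q8,q9,q11} and {q1}.
On input c, block {q0,q2,q3,q4,q5,q6,q7,q8,q9,q11} splits into {q0,q3,q5,q8,q9} and {q2,q4,q6,q7,q11}.
On input b, block {q0,q3,q5,q8,q9} splits into {q0,q5,q9} and {q3,q8}.
On input c, block {q0,q5,q9} splits into {q0,q9} and {q5}.
Split {q2,q4,q6,q7,q11} by δ(·,a) → {q2,q4,q7,q11} and {q6}.
The partition is now stable with 7 blocks: {q0,q9} | {q10} | {q1} | {q2,q4,q7,q11} | {q3,q8} | {q5} | {q6}.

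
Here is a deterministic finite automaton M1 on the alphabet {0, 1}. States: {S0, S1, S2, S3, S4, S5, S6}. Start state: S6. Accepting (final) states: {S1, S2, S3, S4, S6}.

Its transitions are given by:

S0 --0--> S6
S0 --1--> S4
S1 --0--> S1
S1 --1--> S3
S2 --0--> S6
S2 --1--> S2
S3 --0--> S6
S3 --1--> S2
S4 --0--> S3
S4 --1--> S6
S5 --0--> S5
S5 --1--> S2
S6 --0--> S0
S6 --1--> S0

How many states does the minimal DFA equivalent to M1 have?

4

States {S1,S5} cannot be reached from the start state, so discard them.
Start with accepting vs non-accepting: {S2,S3,S4,S6} | {S0}.
Refine {S2,S3,S4,S6} on symbol 0: members go to different blocks, giving {S2,S3,S4} and {S6}.
Split {S2,S3,S4} by δ(·,0) → {S2,S3} and {S4}.
No further refinement is possible. Final partition (4 blocks): {S2,S3} | {S0} | {S6} | {S4}.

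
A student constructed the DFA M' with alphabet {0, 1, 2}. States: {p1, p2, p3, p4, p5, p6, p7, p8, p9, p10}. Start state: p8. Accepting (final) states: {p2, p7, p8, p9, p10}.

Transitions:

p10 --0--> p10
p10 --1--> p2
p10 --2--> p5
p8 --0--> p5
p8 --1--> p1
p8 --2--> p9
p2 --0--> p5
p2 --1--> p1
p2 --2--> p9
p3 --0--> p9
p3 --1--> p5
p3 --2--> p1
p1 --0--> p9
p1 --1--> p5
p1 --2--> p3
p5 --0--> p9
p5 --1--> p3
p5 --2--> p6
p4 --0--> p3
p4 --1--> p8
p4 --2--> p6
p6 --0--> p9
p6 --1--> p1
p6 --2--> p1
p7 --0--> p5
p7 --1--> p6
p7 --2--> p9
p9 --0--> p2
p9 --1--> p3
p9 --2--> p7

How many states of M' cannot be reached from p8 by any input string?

No path from p8 leads to p4, p10; the other 8 states are all reachable.

2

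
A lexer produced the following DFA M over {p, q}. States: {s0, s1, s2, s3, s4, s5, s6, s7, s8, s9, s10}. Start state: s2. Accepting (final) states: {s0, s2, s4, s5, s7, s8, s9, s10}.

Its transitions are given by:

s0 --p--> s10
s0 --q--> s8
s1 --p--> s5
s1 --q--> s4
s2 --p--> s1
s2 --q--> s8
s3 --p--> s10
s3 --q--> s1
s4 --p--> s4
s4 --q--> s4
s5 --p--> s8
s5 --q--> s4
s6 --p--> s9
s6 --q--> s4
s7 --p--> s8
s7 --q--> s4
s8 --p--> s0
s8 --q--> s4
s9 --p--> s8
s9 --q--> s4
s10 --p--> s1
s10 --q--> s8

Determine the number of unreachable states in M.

4

No path from s2 leads to s3, s6, s7, s9; the other 7 states are all reachable.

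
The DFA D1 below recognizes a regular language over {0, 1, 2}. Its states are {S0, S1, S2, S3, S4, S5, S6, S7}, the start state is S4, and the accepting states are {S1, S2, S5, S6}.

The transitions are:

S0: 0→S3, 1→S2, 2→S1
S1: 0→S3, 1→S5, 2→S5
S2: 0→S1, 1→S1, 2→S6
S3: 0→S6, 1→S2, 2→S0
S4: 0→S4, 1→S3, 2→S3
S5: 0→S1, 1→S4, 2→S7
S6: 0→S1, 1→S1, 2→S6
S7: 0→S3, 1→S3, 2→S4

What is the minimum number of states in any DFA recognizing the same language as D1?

7

Start with accepting vs non-accepting: {S1,S2,S5,S6} | {S0,S3,S4,S7}.
Refine {S1,S2,S5,S6} on symbol 0: members go to different blocks, giving {S2,S5,S6} and {S1}.
Refine {S2,S5,S6} on symbol 1: members go to different blocks, giving {S2,S6} and {S5}.
Refine {S0,S3,S4,S7} on symbol 0: members go to different blocks, giving {S0,S4,S7} and {S3}.
On input 0, block {S0,S4,S7} splits into {S0,S7} and {S4}.
Split {S0,S7} by δ(·,1) → {S0} and {S7}.
Stable partition: {S2,S6} | {S0} | {S1} | {S5} | {S3} | {S4} | {S7} — 7 equivalence classes.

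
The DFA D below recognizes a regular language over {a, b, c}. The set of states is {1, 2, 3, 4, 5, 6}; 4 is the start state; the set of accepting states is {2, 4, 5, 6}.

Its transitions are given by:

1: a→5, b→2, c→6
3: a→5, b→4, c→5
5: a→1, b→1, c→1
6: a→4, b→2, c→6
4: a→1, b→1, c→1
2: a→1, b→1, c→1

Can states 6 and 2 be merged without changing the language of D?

States {3} cannot be reached from the start state, so discard them.
P0 = {2,4,5,6} | {1}.
Refine {2,4,5,6} on symbol a: members go to different blocks, giving {2,4,5} and {6}.
Stable partition: {2,4,5} | {1} | {6} — 3 equivalence classes.
6 and 2 end up in different blocks, so they are distinguishable. For instance, the string 'a' is accepted from only 6.

No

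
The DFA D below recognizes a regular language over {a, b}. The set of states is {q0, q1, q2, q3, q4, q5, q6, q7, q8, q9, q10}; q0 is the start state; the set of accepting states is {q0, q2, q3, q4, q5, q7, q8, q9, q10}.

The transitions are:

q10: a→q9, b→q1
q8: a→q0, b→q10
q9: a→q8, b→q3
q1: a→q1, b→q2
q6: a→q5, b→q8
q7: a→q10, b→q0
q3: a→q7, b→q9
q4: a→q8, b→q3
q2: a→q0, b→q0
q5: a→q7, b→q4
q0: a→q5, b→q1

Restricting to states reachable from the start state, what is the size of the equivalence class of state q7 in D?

Reachable states from the start: {q0,q1,q2,q3,q4,q5,q7,q8,q9,q10}. Unreachable: {q6} — drop them.
Initial partition by acceptance: {q0,q2,q3,q4,q5,q7,q8,q9,q10} | {q1}.
On input b, block {q0,q2,q3,q4,q5,q7,q8,q9,q10} splits into {q2,q3,q4,q5,q7,q8,q9} and {q0,q10}.
Split {q2,q3,q4,q5,q7,q8,q9} by δ(·,a) → {q3,q4,q5,q9} and {q2,q7,q8}.
Stable partition: {q3,q4,q5,q9} | {q1} | {q0,q10} | {q2,q7,q8} — 4 equivalence classes.
The equivalence class containing q7 is {q2,q7,q8}, of size 3.

3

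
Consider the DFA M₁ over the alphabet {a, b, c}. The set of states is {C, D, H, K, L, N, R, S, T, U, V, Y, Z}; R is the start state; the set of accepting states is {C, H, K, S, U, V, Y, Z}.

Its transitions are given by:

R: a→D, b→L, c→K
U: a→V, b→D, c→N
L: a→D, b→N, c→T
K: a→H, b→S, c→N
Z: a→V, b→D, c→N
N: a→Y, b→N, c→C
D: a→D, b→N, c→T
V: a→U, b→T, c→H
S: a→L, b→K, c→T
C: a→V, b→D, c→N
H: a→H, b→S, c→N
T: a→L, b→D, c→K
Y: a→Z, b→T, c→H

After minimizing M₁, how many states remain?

Every state is reachable, so we keep all 13.
Initial partition by acceptance: {C,H,K,S,U,V,Y,Z} | {D,L,N,R,T}.
On input a, block {C,H,K,S,U,V,Y,Z} splits into {C,H,K,U,V,Y,Z} and {S}.
On input b, block {C,H,K,U,V,Y,Z} splits into {C,U,V,Y,Z} and {H,K}.
Split {C,U,V,Y,Z} by δ(·,c) → {C,U,Z} and {V,Y}.
Split {D,L,N,R,T} by δ(·,a) → {D,L,R,T} and {N}.
On input b, block {D,L,R,T} splits into {R,T} and {D,L}.
No further refinement is possible. Final partition (7 blocks): {C,U,Z} | {R,T} | {S} | {H,K} | {V,Y} | {N} | {D,L}.

7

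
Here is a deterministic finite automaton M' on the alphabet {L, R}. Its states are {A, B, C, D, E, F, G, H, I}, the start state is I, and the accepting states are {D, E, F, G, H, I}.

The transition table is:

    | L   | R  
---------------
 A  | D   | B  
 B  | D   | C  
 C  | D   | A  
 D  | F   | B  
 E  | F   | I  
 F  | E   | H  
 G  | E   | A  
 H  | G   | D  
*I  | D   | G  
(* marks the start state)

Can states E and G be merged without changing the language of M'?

Start with accepting vs non-accepting: {D,E,F,G,H,I} | {A,B,C}.
On input R, block {D,E,F,G,H,I} splits into {E,F,H,I} and {D,G}.
Split {E,F,H,I} by δ(·,L) → {E,F} and {H,I}.
The partition is now stable with 4 blocks: {E,F} | {A,B,C} | {D,G} | {H,I}.
E and G end up in different blocks, so they are distinguishable. For instance, the string 'R' is accepted from only E.

No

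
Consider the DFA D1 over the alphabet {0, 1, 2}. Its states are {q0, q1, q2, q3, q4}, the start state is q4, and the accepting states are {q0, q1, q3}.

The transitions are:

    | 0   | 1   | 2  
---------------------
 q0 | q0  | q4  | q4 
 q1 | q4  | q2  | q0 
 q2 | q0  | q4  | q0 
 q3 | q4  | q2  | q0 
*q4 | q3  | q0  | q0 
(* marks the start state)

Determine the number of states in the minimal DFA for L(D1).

4

First remove the unreachable states {q1}; 4 states remain.
Initial partition by acceptance: {q0,q3} | {q2,q4}.
On input 0, block {q0,q3} splits into {q0} and {q3}.
Split {q2,q4} by δ(·,0) → {q2} and {q4}.
The partition is now stable with 4 blocks: {q0} | {q2} | {q3} | {q4}.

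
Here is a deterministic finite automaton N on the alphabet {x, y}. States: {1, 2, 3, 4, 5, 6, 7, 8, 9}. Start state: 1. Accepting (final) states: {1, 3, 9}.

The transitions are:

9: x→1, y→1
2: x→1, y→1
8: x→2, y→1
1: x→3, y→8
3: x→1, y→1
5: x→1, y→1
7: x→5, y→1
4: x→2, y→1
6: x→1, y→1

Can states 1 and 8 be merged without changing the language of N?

No

Reachable states from the start: {1,2,3,8}. Unreachable: {4,5,6,7,9} — drop them.
P0 = {1,3} | {2,8}.
On input y, block {1,3} splits into {1} and {3}.
Refine {2,8} on symbol x: members go to different blocks, giving {2} and {8}.
Stable partition: {1} | {2} | {3} | {8} — 4 equivalence classes.
1 and 8 end up in different blocks, so they are distinguishable. For instance, the string 'ε' is accepted from only 1.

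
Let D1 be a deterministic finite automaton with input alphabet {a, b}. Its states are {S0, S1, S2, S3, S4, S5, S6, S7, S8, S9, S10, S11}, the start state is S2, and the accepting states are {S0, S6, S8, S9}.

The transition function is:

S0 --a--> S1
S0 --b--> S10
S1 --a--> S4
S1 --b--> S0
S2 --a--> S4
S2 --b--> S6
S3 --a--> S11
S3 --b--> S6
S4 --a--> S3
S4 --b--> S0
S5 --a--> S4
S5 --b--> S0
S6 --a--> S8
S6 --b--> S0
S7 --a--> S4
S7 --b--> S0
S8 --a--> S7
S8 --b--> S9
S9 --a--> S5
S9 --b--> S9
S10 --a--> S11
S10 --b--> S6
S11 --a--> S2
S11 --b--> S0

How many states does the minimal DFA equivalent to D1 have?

6

All states are reachable from the start state.
Initial partition by acceptance: {S0,S6,S8,S9} | {S1,S2,S3,S4,S5,S7,S10,S11}.
Refine {S0,S6,S8,S9} on symbol a: members go to different blocks, giving {S0,S8,S9} and {S6}.
Split {S0,S8,S9} by δ(·,b) → {S8,S9} and {S0}.
Split {S1,S2,S3,S4,S5,S7,S10,S11} by δ(·,b) → {S1,S4,S5,S7,S11} and {S2,S3,S10}.
Split {S1,S4,S5,S7,S11} by δ(·,a) → {S1,S5,S7} and {S4,S11}.
The partition is now stable with 6 blocks: {S8,S9} | {S1,S5,S7} | {S6} | {S0} | {S2,S3,S10} | {S4,S11}.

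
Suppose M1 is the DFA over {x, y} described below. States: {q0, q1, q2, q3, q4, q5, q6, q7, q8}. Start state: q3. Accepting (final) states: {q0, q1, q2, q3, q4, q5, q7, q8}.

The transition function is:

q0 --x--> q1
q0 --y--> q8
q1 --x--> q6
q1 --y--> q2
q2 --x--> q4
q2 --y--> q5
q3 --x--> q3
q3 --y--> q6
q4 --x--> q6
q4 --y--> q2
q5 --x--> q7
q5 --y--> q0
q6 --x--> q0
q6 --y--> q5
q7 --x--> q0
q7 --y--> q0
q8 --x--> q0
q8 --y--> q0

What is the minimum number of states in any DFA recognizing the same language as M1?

All states are reachable from the start state.
Start with accepting vs non-accepting: {q0,q1,q2,q3,q4,q5,q7,q8} | {q6}.
On input x, block {q0,q1,q2,q3,q4,q5,q7,q8} splits into {q0,q2,q3,q5,q7,q8} and {q1,q4}.
Refine {q0,q2,q3,q5,q7,q8} on symbol x: members go to different blocks, giving {q3,q5,q7,q8} and {q0,q2}.
Split {q3,q5,q7,q8} by δ(·,x) → {q3,q5} and {q7,q8}.
Split {q3,q5} by δ(·,x) → {q3} and {q5}.
Refine {q0,q2} on symbol y: members go to different blocks, giving {q0} and {q2}.
The partition is now stable with 7 blocks: {q3} | {q6} | {q1,q4} | {q0} | {q7,q8} | {q5} | {q2}.

7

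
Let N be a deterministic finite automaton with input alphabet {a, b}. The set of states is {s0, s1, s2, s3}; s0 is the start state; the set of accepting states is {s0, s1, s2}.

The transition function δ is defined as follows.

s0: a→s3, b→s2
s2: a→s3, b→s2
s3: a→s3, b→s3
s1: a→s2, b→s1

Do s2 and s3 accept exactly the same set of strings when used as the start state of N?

No

States {s1} cannot be reached from the start state, so discard them.
Initial partition by acceptance: {s0,s2} | {s3}.
No further refinement is possible. Final partition (2 blocks): {s0,s2} | {s3}.
s2 and s3 end up in different blocks, so they are distinguishable. For instance, the string 'ε' is accepted from only s2.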